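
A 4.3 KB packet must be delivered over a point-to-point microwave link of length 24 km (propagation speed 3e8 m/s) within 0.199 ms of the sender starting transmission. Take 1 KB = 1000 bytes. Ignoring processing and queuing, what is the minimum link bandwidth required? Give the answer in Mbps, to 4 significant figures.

L = 34400 bits.
Propagation delay = 24000 / 300000000 = 0.08 ms.
Transmission budget = 0.199 − 0.08 = 0.119 ms.
R ≥ L / t_tx = 34400 bits / 0.000119 s = 289.1 Mbps.

289.1 Mbps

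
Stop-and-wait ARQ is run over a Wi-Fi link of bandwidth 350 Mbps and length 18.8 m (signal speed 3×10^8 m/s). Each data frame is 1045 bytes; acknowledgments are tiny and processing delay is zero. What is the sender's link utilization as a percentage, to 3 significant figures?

t_tx = L/R = 8360/350000000 = 2.38857e-05 s.
t_prop = 18.8/300000000 = 6.26667e-08 s; RTT = 1.25333e-07 s.
Cycle = t_tx + RTT = 2.4011e-05 s.
Utilization = t_tx / cycle = 2.38857e-05/2.4011e-05 = 99.5 %.

99.5 %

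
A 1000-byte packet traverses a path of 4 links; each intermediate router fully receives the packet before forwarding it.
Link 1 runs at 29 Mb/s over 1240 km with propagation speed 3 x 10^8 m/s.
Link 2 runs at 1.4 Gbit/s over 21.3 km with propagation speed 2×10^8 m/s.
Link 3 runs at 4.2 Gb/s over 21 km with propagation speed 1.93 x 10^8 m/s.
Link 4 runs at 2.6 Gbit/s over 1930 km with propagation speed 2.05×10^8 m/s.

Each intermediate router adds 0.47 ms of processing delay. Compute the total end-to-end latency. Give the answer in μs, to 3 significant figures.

L = 1000 × 8 = 8000 bits.
Transmission delays (L/R per hop): 275.862, 5.71429, 1.90476, 3.07692 μs; sum = 286.558 μs.
Propagation delays (d/s per hop): 4133.33, 106.5, 108.808, 9414.63 μs; sum = 13763.3 μs.
Processing at 3 router(s): 3 × 0.47 ms = 1410 μs.
End-to-end = 15500 μs.

15500 μs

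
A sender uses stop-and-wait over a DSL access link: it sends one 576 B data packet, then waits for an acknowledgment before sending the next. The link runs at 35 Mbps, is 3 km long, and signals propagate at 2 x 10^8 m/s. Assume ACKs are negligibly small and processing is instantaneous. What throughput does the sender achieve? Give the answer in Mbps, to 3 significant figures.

t_tx = L/R = 4608/35000000 = 0.000131657 s.
t_prop = 3000/200000000 = 1.5e-05 s; RTT = 3e-05 s.
Cycle = t_tx + RTT = 0.000161657 s.
Throughput = L / cycle = 4608 / 0.000161657 = 28.5 Mbps.

28.5 Mbps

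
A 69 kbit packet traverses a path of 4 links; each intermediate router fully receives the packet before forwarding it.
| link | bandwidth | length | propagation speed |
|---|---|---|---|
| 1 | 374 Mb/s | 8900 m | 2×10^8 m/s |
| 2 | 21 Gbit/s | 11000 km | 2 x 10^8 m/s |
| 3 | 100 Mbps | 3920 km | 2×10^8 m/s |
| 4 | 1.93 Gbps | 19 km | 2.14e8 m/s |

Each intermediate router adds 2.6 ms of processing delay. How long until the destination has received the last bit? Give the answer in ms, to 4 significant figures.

L = 69000 bits.
Transmission delays (L/R per hop): 0.184492, 0.00328571, 0.69, 0.0357513 ms; sum = 0.913529 ms.
Propagation delays (d/s per hop): 0.0445, 55, 19.6, 0.088785 ms; sum = 74.7333 ms.
Processing at 3 router(s): 3 × 2.6 ms = 7.8 ms.
End-to-end = 83.45 ms.

83.45 ms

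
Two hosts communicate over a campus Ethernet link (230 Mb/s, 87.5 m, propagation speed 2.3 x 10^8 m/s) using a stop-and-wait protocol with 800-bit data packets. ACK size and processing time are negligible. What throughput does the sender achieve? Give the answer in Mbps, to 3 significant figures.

t_tx = L/R = 800/230000000 = 3.47826e-06 s.
t_prop = 87.5/2.3e+08 = 3.80435e-07 s; RTT = 7.6087e-07 s.
Cycle = t_tx + RTT = 4.23913e-06 s.
Throughput = L / cycle = 800 / 4.23913e-06 = 189 Mbps.

189 Mbps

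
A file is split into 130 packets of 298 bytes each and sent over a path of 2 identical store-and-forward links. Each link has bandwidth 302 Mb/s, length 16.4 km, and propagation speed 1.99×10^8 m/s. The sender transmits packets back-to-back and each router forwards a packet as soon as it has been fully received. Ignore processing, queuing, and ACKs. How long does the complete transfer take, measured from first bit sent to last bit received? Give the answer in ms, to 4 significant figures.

1.199 ms

Per-hop transmission t_tx = L/R = 2384/302000000 = 0.00789404 ms.
Per-hop propagation t_prop = 16400/199000000 = 0.0824121 ms.
Pipeline fill: first packet needs 2·t_tx to clear all hops; remaining 129 packets each add one t_tx.
Total = (2+130-1)·t_tx + 2·t_prop = 131·0.00789404 + 2·0.0824121 = 1.199 ms.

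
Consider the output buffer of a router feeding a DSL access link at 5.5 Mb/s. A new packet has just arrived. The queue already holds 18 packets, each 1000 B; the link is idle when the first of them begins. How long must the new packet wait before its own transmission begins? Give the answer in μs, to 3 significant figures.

Each queued packet: L/R = 8000/5500000 = 1454.55 μs.
18 queued → 26181.8 μs.
Queuing delay = 26200 μs.

26200 μs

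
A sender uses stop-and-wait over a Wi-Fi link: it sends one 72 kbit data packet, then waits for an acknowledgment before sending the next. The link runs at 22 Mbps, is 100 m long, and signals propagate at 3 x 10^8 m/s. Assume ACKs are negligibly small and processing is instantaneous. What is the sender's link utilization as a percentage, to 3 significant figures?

100 %

t_tx = L/R = 72000/22000000 = 0.00327273 s.
t_prop = 100/300000000 = 3.33333e-07 s; RTT = 6.66667e-07 s.
Cycle = t_tx + RTT = 0.00327339 s.
Utilization = t_tx / cycle = 0.00327273/0.00327339 = 100 %.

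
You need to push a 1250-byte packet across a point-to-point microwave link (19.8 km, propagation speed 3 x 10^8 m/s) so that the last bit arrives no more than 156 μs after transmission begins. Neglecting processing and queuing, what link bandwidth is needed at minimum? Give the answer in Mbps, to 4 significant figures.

L = 10000 bits.
Propagation delay = 19800 / 300000000 = 66 μs.
Transmission budget = 156 − 66 = 90 μs.
R ≥ L / t_tx = 10000 bits / 9e-05 s = 111.1 Mbps.

111.1 Mbps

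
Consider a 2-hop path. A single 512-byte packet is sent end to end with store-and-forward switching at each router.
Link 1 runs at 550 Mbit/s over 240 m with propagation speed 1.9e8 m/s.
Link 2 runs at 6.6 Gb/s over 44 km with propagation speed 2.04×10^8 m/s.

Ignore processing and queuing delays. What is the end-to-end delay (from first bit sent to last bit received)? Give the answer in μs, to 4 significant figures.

L = 512 × 8 = 4096 bits.
Transmission delays (L/R per hop): 7.44727, 0.620606 μs; sum = 8.06788 μs.
Propagation delays (d/s per hop): 1.26316, 215.686 μs; sum = 216.949 μs.
End-to-end = 225.0 μs.

225.0 μs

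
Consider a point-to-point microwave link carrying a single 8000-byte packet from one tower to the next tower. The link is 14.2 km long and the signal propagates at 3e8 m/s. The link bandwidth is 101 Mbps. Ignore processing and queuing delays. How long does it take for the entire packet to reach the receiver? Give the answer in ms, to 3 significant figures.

L = 8000 × 8 = 64000 bits.
Transmission delay = L/R = 64000 / 101000000 = 0.633663 ms.
Propagation delay = d/s = 14200 m / 300000000 m/s = 0.0473333 ms.
Total = 0.681 ms.

0.681 ms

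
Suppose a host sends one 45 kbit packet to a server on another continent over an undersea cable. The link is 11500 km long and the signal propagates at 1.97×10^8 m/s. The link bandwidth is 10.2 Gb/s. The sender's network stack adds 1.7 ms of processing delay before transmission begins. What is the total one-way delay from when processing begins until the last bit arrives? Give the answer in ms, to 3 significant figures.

60.1 ms

L = 45000 bits.
Transmission delay = L/R = 45000 / 10200000000 = 0.00441176 ms.
Propagation delay = d/s = 11500000 m / 197000000 m/s = 58.3756 ms.
Plus processing delay 1.7 ms = 1.7 ms.
Total = 60.1 ms.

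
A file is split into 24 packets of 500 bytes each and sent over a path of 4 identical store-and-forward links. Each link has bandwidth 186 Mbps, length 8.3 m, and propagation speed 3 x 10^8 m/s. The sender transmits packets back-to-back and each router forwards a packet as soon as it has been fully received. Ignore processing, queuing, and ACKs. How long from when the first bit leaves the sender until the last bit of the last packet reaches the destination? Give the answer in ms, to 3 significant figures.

Per-hop transmission t_tx = L/R = 4000/186000000 = 0.0215054 ms.
Per-hop propagation t_prop = 8.3/300000000 = 2.76667e-05 ms.
Pipeline fill: first packet needs 4·t_tx to clear all hops; remaining 23 packets each add one t_tx.
Total = (4+24-1)·t_tx + 4·t_prop = 27·0.0215054 + 4·2.76667e-05 = 0.581 ms.

0.581 ms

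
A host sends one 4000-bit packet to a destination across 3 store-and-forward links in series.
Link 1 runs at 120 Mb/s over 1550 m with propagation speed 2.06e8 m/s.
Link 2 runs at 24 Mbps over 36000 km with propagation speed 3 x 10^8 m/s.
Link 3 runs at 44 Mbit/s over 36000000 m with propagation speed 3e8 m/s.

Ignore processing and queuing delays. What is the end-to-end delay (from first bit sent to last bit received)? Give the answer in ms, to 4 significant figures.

240.3 ms

Transmission delays (L/R per hop): 0.0333333, 0.166667, 0.0909091 ms; sum = 0.290909 ms.
Propagation delays (d/s per hop): 0.00752427, 120, 120 ms; sum = 240.008 ms.
End-to-end = 240.3 ms.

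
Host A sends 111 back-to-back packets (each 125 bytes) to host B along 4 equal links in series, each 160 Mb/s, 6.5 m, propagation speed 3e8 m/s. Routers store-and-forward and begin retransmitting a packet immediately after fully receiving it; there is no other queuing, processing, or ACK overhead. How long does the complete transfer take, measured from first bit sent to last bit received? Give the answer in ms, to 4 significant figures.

0.7126 ms

Per-hop transmission t_tx = L/R = 1000/160000000 = 0.00625 ms.
Per-hop propagation t_prop = 6.5/300000000 = 2.16667e-05 ms.
Pipeline fill: first packet needs 4·t_tx to clear all hops; remaining 110 packets each add one t_tx.
Total = (4+111-1)·t_tx + 4·t_prop = 114·0.00625 + 4·2.16667e-05 = 0.7126 ms.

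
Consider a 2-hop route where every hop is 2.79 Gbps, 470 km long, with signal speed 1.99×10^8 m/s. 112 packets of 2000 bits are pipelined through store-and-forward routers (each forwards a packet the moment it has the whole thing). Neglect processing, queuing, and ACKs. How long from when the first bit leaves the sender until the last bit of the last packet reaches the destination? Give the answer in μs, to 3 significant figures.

Per-hop transmission t_tx = L/R = 2000/2790000000 = 0.716846 μs.
Per-hop propagation t_prop = 470000/199000000 = 2361.81 μs.
Pipeline fill: first packet needs 2·t_tx to clear all hops; remaining 111 packets each add one t_tx.
Total = (2+112-1)·t_tx + 2·t_prop = 113·0.716846 + 2·2361.81 = 4800 μs.

4800 μs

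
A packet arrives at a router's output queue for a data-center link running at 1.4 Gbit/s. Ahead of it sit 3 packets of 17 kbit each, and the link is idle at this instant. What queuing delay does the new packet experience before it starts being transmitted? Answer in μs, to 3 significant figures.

36.4 μs

Each queued packet: L/R = 17000/1400000000 = 12.1429 μs.
3 queued → 36.4286 μs.
Queuing delay = 36.4 μs.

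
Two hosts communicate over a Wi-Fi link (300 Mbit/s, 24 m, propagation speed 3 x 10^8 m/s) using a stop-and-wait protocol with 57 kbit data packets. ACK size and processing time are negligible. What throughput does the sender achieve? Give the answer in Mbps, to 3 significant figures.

300 Mbps

t_tx = L/R = 57000/300000000 = 0.00019 s.
t_prop = 24/300000000 = 8e-08 s; RTT = 1.6e-07 s.
Cycle = t_tx + RTT = 0.00019016 s.
Throughput = L / cycle = 57000 / 0.00019016 = 300 Mbps.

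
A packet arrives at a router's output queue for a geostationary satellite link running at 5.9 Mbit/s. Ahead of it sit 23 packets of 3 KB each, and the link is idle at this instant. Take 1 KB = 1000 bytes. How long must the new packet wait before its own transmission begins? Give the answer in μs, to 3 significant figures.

93600 μs

Each queued packet: L/R = 24000/5900000 = 4067.8 μs.
23 queued → 93559.3 μs.
Queuing delay = 93600 μs.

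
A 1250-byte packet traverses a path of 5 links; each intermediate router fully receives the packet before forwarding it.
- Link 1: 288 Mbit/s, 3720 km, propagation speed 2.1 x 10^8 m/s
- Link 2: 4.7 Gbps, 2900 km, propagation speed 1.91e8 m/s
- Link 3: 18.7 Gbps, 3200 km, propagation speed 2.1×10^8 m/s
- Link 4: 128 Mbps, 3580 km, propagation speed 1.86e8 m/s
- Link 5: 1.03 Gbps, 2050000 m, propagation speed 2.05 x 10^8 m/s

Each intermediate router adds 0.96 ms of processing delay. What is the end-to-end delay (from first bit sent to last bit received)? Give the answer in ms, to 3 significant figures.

L = 1250 × 8 = 10000 bits.
Transmission delays (L/R per hop): 0.0347222, 0.00212766, 0.000534759, 0.078125, 0.00970874 ms; sum = 0.125218 ms.
Propagation delays (d/s per hop): 17.7143, 15.1832, 15.2381, 19.2473, 10 ms; sum = 77.3829 ms.
Processing at 4 router(s): 4 × 0.96 ms = 3.84 ms.
End-to-end = 81.3 ms.

81.3 ms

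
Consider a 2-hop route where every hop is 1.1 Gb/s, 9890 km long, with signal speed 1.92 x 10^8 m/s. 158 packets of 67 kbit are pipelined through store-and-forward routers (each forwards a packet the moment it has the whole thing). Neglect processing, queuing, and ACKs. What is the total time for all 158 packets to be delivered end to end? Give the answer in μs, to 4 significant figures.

Per-hop transmission t_tx = L/R = 67000/1100000000 = 60.9091 μs.
Per-hop propagation t_prop = 9890000/192000000 = 51510.4 μs.
Pipeline fill: first packet needs 2·t_tx to clear all hops; remaining 157 packets each add one t_tx.
Total = (2+158-1)·t_tx + 2·t_prop = 159·60.9091 + 2·51510.4 = 112700 μs.

112700 μs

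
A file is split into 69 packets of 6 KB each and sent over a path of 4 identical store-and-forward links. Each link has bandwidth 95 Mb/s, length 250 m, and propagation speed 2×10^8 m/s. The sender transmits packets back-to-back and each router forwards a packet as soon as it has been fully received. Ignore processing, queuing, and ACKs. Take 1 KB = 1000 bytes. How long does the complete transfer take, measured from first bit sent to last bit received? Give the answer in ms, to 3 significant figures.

Per-hop transmission t_tx = L/R = 48000/95000000 = 0.505263 ms.
Per-hop propagation t_prop = 250/200000000 = 0.00125 ms.
Pipeline fill: first packet needs 4·t_tx to clear all hops; remaining 68 packets each add one t_tx.
Total = (4+69-1)·t_tx + 4·t_prop = 72·0.505263 + 4·0.00125 = 36.4 ms.

36.4 ms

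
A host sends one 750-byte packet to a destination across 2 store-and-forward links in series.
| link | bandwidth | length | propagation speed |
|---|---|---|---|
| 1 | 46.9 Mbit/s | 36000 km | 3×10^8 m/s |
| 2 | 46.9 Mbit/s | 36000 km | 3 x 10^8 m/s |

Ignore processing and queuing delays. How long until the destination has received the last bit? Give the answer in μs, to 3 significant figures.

240000 μs

L = 750 × 8 = 6000 bits.
Transmission delay per hop = L/R = 6000/46900000 = 127.932 μs; 2 hops → 255.864 μs.
Propagation delays (d/s per hop): 120000, 120000 μs; sum = 240000 μs.
End-to-end = 240000 μs.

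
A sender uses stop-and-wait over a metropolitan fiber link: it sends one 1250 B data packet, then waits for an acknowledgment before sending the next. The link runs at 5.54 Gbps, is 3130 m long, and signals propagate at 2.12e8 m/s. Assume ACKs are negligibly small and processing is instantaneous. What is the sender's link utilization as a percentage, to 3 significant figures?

t_tx = L/R = 10000/5540000000 = 1.80505e-06 s.
t_prop = 3130/212000000 = 1.47642e-05 s; RTT = 2.95283e-05 s.
Cycle = t_tx + RTT = 3.13334e-05 s.
Utilization = t_tx / cycle = 1.80505e-06/3.13334e-05 = 5.76 %.

5.76 %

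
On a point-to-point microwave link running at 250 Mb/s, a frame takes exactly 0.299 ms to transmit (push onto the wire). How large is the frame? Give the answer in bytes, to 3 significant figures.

L = R × t_tx = 250000000 b/s × 0.000299 s = 74750 bits.
In bytes: 74750 / 8 = 9340 bytes.

9340 bytes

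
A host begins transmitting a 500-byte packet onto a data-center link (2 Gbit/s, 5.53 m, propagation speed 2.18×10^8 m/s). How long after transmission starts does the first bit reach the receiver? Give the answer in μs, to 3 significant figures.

First bit experiences only propagation delay: d/s = 5.53/2.18e+08 = 0.0254 μs.

0.0254 μs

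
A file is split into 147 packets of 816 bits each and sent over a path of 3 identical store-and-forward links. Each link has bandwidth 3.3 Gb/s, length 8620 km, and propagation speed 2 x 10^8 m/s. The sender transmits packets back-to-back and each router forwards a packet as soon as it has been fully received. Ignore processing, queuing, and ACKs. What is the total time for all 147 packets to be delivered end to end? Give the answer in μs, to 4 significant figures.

129300 μs

Per-hop transmission t_tx = L/R = 816/3300000000 = 0.247273 μs.
Per-hop propagation t_prop = 8620000/200000000 = 43100 μs.
Pipeline fill: first packet needs 3·t_tx to clear all hops; remaining 146 packets each add one t_tx.
Total = (3+147-1)·t_tx + 3·t_prop = 149·0.247273 + 3·43100 = 129300 μs.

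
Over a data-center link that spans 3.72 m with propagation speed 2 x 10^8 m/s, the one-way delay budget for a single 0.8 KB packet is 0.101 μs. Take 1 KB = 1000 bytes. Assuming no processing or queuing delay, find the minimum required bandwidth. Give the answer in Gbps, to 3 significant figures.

77.7 Gbps

L = 6400 bits.
Propagation delay = 3.72 / 200000000 = 0.0186 μs.
Transmission budget = 0.101 − 0.0186 = 0.0824 μs.
R ≥ L / t_tx = 6400 bits / 8.24e-08 s = 77.7 Gbps.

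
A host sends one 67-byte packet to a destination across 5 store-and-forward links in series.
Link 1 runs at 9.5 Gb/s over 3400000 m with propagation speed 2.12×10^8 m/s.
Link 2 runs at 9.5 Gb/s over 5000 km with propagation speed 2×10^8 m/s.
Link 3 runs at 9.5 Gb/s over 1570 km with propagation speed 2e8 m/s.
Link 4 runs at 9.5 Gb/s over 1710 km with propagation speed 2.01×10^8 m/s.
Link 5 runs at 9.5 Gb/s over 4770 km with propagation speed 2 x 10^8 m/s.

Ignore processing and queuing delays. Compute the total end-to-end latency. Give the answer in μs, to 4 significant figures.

L = 67 × 8 = 536 bits.
Transmission delay per hop = L/R = 536/9500000000 = 0.0564211 μs; 5 hops → 0.282105 μs.
Propagation delays (d/s per hop): 16037.7, 25000, 7850, 8507.46, 23850 μs; sum = 81245.2 μs.
End-to-end = 81250 μs.

81250 μs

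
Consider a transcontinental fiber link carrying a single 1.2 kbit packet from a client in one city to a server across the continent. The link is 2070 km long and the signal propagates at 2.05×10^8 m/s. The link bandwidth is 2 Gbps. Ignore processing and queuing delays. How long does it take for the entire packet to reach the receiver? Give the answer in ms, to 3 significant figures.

10.1 ms

L = 1200 bits.
Transmission delay = L/R = 1200 / 2000000000 = 0.0006 ms.
Propagation delay = d/s = 2070000 m / 2.05e+08 m/s = 10.0976 ms.
Total = 10.1 ms.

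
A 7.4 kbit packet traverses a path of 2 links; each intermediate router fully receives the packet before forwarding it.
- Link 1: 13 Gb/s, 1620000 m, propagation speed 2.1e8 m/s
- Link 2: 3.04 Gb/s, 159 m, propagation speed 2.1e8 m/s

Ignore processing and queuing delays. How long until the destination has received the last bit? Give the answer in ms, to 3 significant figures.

7.72 ms

L = 7400 bits.
Transmission delays (L/R per hop): 0.000569231, 0.00243421 ms; sum = 0.00300344 ms.
Propagation delays (d/s per hop): 7.71429, 0.000757143 ms; sum = 7.71504 ms.
End-to-end = 7.72 ms.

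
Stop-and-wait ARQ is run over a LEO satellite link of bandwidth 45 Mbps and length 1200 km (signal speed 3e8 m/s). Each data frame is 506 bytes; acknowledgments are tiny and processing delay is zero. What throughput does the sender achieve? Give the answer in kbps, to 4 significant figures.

500.4 kbps

t_tx = L/R = 4048/45000000 = 8.99556e-05 s.
t_prop = 1200000/300000000 = 0.004 s; RTT = 0.008 s.
Cycle = t_tx + RTT = 0.00808996 s.
Throughput = L / cycle = 4048 / 0.00808996 = 500.4 kbps.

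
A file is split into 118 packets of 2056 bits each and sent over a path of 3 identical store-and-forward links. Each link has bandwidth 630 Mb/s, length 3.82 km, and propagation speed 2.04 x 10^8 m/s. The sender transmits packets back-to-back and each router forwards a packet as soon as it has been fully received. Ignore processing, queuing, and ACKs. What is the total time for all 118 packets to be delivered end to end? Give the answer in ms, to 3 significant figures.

Per-hop transmission t_tx = L/R = 2056/630000000 = 0.00326349 ms.
Per-hop propagation t_prop = 3820/204000000 = 0.0187255 ms.
Pipeline fill: first packet needs 3·t_tx to clear all hops; remaining 117 packets each add one t_tx.
Total = (3+118-1)·t_tx + 3·t_prop = 120·0.00326349 + 3·0.0187255 = 0.448 ms.

0.448 ms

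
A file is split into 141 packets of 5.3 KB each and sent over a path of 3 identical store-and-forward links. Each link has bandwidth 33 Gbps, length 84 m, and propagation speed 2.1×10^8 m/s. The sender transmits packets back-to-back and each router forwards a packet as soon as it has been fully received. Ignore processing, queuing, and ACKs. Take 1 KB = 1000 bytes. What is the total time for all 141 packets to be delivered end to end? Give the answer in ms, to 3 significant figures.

0.185 ms

Per-hop transmission t_tx = L/R = 42400/33000000000 = 0.00128485 ms.
Per-hop propagation t_prop = 84/210000000 = 0.0004 ms.
Pipeline fill: first packet needs 3·t_tx to clear all hops; remaining 140 packets each add one t_tx.
Total = (3+141-1)·t_tx + 3·t_prop = 143·0.00128485 + 3·0.0004 = 0.185 ms.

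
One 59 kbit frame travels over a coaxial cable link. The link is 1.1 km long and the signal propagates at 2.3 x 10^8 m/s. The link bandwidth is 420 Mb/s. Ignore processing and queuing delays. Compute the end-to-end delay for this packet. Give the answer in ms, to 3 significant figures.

0.145 ms

L = 59000 bits.
Transmission delay = L/R = 59000 / 420000000 = 0.140476 ms.
Propagation delay = d/s = 1100 m / 2.3e+08 m/s = 0.00478261 ms.
Total = 0.145 ms.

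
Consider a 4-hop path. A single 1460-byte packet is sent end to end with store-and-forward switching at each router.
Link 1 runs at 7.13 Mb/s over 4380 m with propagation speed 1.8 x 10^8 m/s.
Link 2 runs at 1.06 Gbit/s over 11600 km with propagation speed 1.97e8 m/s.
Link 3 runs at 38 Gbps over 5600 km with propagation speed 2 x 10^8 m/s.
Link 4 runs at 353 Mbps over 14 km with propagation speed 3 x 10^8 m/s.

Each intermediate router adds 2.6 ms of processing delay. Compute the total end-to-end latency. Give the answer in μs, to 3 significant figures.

96400 μs

L = 1460 × 8 = 11680 bits.
Transmission delays (L/R per hop): 1638.15, 11.0189, 0.307368, 33.0878 μs; sum = 1682.56 μs.
Propagation delays (d/s per hop): 24.3333, 58883.2, 28000, 46.6667 μs; sum = 86954.2 μs.
Processing at 3 router(s): 3 × 2.6 ms = 7800 μs.
End-to-end = 96400 μs.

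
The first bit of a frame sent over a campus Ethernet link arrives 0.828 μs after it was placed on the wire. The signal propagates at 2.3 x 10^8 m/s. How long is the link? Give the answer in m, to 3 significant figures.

190 m

d = s × t_prop = 2.3e+08 × 8.28e-07 = 190 m.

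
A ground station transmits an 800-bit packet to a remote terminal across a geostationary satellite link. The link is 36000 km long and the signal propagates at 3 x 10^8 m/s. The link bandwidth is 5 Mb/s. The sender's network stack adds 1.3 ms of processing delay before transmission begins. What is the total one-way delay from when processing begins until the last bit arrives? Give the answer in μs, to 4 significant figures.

Transmission delay = L/R = 800 / 5000000 = 160 μs.
Propagation delay = d/s = 36000000 m / 300000000 m/s = 120000 μs.
Plus processing delay 1.3 ms = 1300 μs.
Total = 121500 μs.

121500 μs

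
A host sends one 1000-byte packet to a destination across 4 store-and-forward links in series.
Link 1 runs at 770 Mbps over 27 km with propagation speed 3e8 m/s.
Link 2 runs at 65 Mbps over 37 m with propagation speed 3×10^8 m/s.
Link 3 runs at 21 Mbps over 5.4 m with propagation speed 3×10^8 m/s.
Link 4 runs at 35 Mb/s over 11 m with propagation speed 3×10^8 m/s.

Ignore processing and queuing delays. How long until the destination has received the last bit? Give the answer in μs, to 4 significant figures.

833.2 μs

L = 1000 × 8 = 8000 bits.
Transmission delays (L/R per hop): 10.3896, 123.077, 380.952, 228.571 μs; sum = 742.99 μs.
Propagation delays (d/s per hop): 90, 0.123333, 0.018, 0.0366667 μs; sum = 90.178 μs.
End-to-end = 833.2 μs.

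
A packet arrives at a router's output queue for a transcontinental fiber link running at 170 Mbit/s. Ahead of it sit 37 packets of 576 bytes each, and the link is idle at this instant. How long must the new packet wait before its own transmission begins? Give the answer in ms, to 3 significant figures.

1.00 ms

Each queued packet: L/R = 4608/170000000 = 0.0271059 ms.
37 queued → 1.00292 ms.
Queuing delay = 1.00 ms.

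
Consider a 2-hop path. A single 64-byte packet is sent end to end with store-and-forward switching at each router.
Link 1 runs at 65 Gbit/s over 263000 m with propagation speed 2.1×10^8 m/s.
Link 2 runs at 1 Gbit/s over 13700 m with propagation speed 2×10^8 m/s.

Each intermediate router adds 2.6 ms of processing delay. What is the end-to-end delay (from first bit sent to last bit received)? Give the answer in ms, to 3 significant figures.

3.92 ms

L = 64 × 8 = 512 bits.
Transmission delays (L/R per hop): 7.87692e-06, 0.000512 ms; sum = 0.000519877 ms.
Propagation delays (d/s per hop): 1.25238, 0.0685 ms; sum = 1.32088 ms.
Processing at 1 router(s): 1 × 2.6 ms = 2.6 ms.
End-to-end = 3.92 ms.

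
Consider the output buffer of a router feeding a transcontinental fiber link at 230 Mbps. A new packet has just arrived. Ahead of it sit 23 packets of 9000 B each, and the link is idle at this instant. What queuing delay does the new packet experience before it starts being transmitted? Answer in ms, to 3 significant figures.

Each queued packet: L/R = 72000/230000000 = 0.313043 ms.
23 queued → 7.2 ms.
Queuing delay = 7.20 ms.

7.20 ms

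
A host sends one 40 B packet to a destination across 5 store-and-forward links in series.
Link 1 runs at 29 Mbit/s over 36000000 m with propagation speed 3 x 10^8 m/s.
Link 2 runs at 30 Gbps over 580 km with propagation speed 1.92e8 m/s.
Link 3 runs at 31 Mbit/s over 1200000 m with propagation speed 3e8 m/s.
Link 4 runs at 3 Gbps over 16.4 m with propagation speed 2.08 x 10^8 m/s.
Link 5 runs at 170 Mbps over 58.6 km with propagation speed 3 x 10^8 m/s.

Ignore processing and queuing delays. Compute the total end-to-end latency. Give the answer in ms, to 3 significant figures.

L = 40 × 8 = 320 bits.
Transmission delays (L/R per hop): 0.0110345, 1.06667e-05, 0.0103226, 0.000106667, 0.00188235 ms; sum = 0.0233567 ms.
Propagation delays (d/s per hop): 120, 3.02083, 4, 7.88462e-05, 0.195333 ms; sum = 127.216 ms.
End-to-end = 127 ms.

127 ms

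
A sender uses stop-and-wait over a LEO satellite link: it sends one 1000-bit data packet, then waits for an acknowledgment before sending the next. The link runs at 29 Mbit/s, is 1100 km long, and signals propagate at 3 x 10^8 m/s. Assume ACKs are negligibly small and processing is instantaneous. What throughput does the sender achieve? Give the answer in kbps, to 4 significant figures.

t_tx = L/R = 1000/29000000 = 3.44828e-05 s.
t_prop = 1100000/300000000 = 0.00366667 s; RTT = 0.00733333 s.
Cycle = t_tx + RTT = 0.00736782 s.
Throughput = L / cycle = 1000 / 0.00736782 = 135.7 kbps.

135.7 kbps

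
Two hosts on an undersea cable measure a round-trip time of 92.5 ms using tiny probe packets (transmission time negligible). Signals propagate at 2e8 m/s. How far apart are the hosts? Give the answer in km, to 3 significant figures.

One-way propagation = RTT/2 = 46.25 ms.
d = s × t = 200000000 × 0.04625 = 9250 km.

9250 km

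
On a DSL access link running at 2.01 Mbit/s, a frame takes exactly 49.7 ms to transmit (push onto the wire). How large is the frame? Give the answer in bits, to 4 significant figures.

L = R × t_tx = 2.01e+06 b/s × 0.0497 s = 99897 bits.

99900 bits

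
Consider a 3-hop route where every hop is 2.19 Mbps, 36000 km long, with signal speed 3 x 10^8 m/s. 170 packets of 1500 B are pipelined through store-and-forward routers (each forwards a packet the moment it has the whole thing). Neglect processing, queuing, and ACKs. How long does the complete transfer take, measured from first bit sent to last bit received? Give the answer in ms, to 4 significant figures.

Per-hop transmission t_tx = L/R = 12000/2190000 = 5.47945 ms.
Per-hop propagation t_prop = 36000000/300000000 = 120 ms.
Pipeline fill: first packet needs 3·t_tx to clear all hops; remaining 169 packets each add one t_tx.
Total = (3+170-1)·t_tx + 3·t_prop = 172·5.47945 + 3·120 = 1302 ms.

1302 ms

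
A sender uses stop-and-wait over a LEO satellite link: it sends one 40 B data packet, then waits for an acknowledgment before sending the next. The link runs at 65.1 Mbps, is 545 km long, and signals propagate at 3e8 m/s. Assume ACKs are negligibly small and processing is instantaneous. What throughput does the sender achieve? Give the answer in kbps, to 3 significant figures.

88.0 kbps

t_tx = L/R = 320/6.51e+07 = 4.91551e-06 s.
t_prop = 545000/300000000 = 0.00181667 s; RTT = 0.00363333 s.
Cycle = t_tx + RTT = 0.00363825 s.
Throughput = L / cycle = 320 / 0.00363825 = 88.0 kbps.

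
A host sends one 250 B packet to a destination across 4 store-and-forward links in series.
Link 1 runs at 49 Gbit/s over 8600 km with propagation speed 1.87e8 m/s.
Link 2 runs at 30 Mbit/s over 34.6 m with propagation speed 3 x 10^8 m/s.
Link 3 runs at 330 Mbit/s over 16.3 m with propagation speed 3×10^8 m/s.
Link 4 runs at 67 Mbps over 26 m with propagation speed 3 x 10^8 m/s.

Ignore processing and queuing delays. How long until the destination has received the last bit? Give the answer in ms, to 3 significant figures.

46.1 ms

L = 250 × 8 = 2000 bits.
Transmission delays (L/R per hop): 4.08163e-05, 0.0666667, 0.00606061, 0.0298507 ms; sum = 0.102619 ms.
Propagation delays (d/s per hop): 45.9893, 0.000115333, 5.43333e-05, 8.66667e-05 ms; sum = 45.9896 ms.
End-to-end = 46.1 ms.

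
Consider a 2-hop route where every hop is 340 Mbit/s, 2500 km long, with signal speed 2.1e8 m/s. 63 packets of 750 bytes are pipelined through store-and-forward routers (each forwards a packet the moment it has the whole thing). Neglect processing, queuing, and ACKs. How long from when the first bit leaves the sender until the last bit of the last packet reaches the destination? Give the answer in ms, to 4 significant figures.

24.94 ms

Per-hop transmission t_tx = L/R = 6000/340000000 = 0.0176471 ms.
Per-hop propagation t_prop = 2500000/210000000 = 11.9048 ms.
Pipeline fill: first packet needs 2·t_tx to clear all hops; remaining 62 packets each add one t_tx.
Total = (2+63-1)·t_tx + 2·t_prop = 64·0.0176471 + 2·11.9048 = 24.94 ms.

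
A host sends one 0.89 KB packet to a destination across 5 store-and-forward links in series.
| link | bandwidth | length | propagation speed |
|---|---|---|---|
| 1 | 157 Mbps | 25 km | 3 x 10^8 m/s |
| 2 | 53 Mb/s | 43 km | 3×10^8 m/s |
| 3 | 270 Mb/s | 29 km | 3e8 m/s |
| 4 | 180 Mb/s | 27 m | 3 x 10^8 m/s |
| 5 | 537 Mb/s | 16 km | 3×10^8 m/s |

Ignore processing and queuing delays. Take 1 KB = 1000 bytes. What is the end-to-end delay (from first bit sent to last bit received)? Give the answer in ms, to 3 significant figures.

0.636 ms

L = 7120 bits.
Transmission delays (L/R per hop): 0.0453503, 0.13434, 0.0263704, 0.0395556, 0.0132588 ms; sum = 0.258875 ms.
Propagation delays (d/s per hop): 0.0833333, 0.143333, 0.0966667, 9e-05, 0.0533333 ms; sum = 0.376757 ms.
End-to-end = 0.636 ms.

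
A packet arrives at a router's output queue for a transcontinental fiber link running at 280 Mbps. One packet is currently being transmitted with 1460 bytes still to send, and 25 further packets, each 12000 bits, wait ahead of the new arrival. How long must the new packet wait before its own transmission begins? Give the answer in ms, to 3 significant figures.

1.11 ms

Each queued packet: L/R = 12000/280000000 = 0.0428571 ms.
25 queued → 1.07143 ms.
Plus remaining 11680 bits of current packet: 0.0417143 ms.
Queuing delay = 1.11 ms.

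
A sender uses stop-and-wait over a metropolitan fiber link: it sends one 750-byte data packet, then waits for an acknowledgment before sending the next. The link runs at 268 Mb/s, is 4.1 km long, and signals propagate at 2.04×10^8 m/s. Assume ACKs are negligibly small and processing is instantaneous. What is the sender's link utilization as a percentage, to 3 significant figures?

35.8 %

t_tx = L/R = 6000/268000000 = 2.23881e-05 s.
t_prop = 4100/204000000 = 2.0098e-05 s; RTT = 4.01961e-05 s.
Cycle = t_tx + RTT = 6.25841e-05 s.
Utilization = t_tx / cycle = 2.23881e-05/6.25841e-05 = 35.8 %.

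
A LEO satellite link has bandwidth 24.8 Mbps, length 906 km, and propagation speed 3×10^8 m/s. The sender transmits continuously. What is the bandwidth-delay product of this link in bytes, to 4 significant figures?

Propagation delay = 906000 / 300000000 = 0.00302 s.
BDP = R × t_prop = 24800000 × 0.00302 = 74896 bits.
In bytes: 74896/8 = 9362 bytes.

9362 bytes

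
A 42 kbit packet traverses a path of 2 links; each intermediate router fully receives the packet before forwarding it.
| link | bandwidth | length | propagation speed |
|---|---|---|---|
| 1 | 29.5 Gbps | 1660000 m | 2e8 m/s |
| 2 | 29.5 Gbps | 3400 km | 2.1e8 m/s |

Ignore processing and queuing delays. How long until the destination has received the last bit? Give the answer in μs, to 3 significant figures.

24500 μs

L = 42000 bits.
Transmission delay per hop = L/R = 42000/29500000000 = 1.42373 μs; 2 hops → 2.84746 μs.
Propagation delays (d/s per hop): 8300, 16190.5 μs; sum = 24490.5 μs.
End-to-end = 24500 μs.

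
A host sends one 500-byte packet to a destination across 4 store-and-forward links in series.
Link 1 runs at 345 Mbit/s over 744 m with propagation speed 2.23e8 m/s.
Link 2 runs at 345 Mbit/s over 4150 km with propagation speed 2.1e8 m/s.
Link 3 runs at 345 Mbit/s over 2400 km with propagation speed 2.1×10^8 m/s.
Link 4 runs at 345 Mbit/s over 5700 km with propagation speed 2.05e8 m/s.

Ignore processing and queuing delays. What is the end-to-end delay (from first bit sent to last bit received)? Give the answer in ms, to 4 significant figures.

59.05 ms

L = 500 × 8 = 4000 bits.
Transmission delay per hop = L/R = 4000/345000000 = 0.0115942 ms; 4 hops → 0.0463768 ms.
Propagation delays (d/s per hop): 0.00333632, 19.7619, 11.4286, 27.8049 ms; sum = 58.9987 ms.
End-to-end = 59.05 ms.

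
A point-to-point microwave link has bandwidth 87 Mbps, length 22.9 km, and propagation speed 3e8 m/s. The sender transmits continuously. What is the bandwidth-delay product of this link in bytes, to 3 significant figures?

830 bytes

Propagation delay = 22900 / 300000000 = 7.63333e-05 s.
BDP = R × t_prop = 87000000 × 7.63333e-05 = 6641 bits.
In bytes: 6641/8 = 830 bytes.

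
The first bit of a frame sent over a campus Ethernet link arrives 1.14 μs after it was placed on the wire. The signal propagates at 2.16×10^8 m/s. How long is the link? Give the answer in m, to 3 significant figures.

246 m

d = s × t_prop = 216000000 × 1.14e-06 = 246 m.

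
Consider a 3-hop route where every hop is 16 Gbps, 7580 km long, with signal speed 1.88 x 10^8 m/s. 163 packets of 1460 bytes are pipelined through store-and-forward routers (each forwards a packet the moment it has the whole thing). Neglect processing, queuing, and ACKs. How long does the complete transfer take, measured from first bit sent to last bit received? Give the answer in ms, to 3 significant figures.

Per-hop transmission t_tx = L/R = 11680/16000000000 = 0.00073 ms.
Per-hop propagation t_prop = 7580000/188000000 = 40.3191 ms.
Pipeline fill: first packet needs 3·t_tx to clear all hops; remaining 162 packets each add one t_tx.
Total = (3+163-1)·t_tx + 3·t_prop = 165·0.00073 + 3·40.3191 = 121 ms.

121 ms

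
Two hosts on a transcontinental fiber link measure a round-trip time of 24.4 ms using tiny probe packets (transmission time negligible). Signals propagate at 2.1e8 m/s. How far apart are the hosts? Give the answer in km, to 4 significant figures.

2562 km

One-way propagation = RTT/2 = 12.2 ms.
d = s × t = 210000000 × 0.0122 = 2562 km.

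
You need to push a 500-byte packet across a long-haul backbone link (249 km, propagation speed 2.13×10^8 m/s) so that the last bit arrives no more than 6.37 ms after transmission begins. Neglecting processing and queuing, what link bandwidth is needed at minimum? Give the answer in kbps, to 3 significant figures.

L = 4000 bits.
Propagation delay = 249000 / 213000000 = 1.16901 ms.
Transmission budget = 6.37 − 1.16901 = 5.20099 ms.
R ≥ L / t_tx = 4000 bits / 0.00520099 s = 769 kbps.

769 kbps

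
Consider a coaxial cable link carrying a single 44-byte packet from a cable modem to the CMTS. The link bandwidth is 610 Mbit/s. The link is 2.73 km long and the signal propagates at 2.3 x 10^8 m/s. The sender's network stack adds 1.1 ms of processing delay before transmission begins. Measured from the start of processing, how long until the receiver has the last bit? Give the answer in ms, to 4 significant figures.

1.112 ms

L = 44 × 8 = 352 bits.
Transmission delay = L/R = 352 / 610000000 = 0.000577049 ms.
Propagation delay = d/s = 2730 m / 2.3e+08 m/s = 0.0118696 ms.
Plus processing delay 1.1 ms = 1.1 ms.
Total = 1.112 ms.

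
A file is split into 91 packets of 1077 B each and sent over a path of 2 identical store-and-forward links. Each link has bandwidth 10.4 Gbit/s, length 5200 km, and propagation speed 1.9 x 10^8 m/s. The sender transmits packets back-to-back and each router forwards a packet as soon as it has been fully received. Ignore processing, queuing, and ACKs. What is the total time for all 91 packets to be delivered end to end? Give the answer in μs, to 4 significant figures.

Per-hop transmission t_tx = L/R = 8616/10400000000 = 0.828462 μs.
Per-hop propagation t_prop = 5200000/190000000 = 27368.4 μs.
Pipeline fill: first packet needs 2·t_tx to clear all hops; remaining 90 packets each add one t_tx.
Total = (2+91-1)·t_tx + 2·t_prop = 92·0.828462 + 2·27368.4 = 54810 μs.

54810 μs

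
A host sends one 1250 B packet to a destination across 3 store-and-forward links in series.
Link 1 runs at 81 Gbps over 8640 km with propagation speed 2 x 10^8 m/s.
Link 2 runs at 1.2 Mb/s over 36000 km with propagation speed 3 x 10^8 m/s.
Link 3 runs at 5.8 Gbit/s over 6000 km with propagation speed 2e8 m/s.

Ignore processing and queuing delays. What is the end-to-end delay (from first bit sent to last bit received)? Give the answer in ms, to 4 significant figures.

L = 1250 × 8 = 10000 bits.
Transmission delays (L/R per hop): 0.000123457, 8.33333, 0.00172414 ms; sum = 8.33518 ms.
Propagation delays (d/s per hop): 43.2, 120, 30 ms; sum = 193.2 ms.
End-to-end = 201.5 ms.

201.5 ms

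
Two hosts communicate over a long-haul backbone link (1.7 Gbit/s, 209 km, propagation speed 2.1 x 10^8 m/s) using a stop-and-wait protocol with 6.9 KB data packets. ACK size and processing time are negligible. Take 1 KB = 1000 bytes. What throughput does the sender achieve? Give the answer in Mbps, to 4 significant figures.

t_tx = L/R = 55200/1700000000 = 3.24706e-05 s.
t_prop = 209000/210000000 = 0.000995238 s; RTT = 0.00199048 s.
Cycle = t_tx + RTT = 0.00202295 s.
Throughput = L / cycle = 55200 / 0.00202295 = 27.29 Mbps.

27.29 Mbps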